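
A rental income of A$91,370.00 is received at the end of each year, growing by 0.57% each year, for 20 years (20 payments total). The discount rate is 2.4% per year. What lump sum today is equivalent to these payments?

Periodic rate r = 0.024 per year.
Growing ordinary annuity: PV = PMT₁ × [1 − ((1+g)/(1+r))^n] / (r − g) = 91,370 × [1 − ((1+0.0057)/(1+r))^20] / (r − 0.0057) = A$1,511,748.84.

A$1,511,748.84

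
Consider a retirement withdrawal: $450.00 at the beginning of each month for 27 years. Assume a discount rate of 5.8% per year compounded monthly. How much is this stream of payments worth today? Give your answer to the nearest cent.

$73,938.24

This is an annuity due: 324 payments of $450.00 at the beginning of each month.
Periodic rate r = 0.058/12 per month; n is counted in months.
PV = PMT × [(1 − (1+r)^−n)/r] × (1+r) = 450 × [1 − (1+r)^−324] / r × (1+r) = $73,938.24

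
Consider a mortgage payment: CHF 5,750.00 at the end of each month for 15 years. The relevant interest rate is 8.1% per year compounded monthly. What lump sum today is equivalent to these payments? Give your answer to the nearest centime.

This is an ordinary annuity: 180 payments of CHF 5,750.00 at the end of each month.
Periodic rate r = 0.081/12 per month; n is counted in months.
PV = PMT × [(1 − (1+r)^−n)/r] = 5,750 × [1 − (1+r)^−180] / r = CHF 598,064.96

CHF 598,064.96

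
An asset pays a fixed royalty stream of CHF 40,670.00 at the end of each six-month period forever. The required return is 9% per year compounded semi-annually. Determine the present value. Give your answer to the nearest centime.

Periodic rate r = 0.09/2 per half-year.
Level perpetuity: PV = PMT / r = 40,670 / (0.09/2) = CHF 903,777.78.

CHF 903,777.78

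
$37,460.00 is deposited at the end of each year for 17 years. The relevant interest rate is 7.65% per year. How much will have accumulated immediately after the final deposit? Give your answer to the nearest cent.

This is an ordinary annuity: 17 deposits of $37,460.00 at the end of each year.
Periodic rate r = 0.0765 per year.
FV = PMT × [((1+r)^n − 1)/r] = 37,460 × [(1+r)^17 − 1] / r = $1,224,856.13

$1,224,856.13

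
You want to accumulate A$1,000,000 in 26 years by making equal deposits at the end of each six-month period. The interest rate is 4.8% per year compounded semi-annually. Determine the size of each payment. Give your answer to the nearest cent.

Level ordinary annuity; solve FV = PMT × [((1+r)^n − 1)/r] for PMT.
Periodic rate r = 0.048/2 per half-year; n is counted in half-years.
With n = 52: PMT = 1,000,000 / ([((1+r)^n − 1)/r]) = A$9,866.80

A$9,866.80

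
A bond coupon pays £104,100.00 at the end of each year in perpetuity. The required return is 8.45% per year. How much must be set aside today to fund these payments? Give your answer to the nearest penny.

£1,231,952.66

Periodic rate r = 0.0845 per year.
Level perpetuity: PV = PMT / r = 104,100 / (0.0845) = £1,231,952.66.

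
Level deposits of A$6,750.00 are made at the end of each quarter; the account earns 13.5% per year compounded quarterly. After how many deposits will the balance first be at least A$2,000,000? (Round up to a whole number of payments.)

73 payments

Periodic rate r = 0.135/4 per quarter; n is counted in quarters.
Ordinary annuity FV: 2,000,000 = 6,750 × [((1+r)^n − 1)/r].
(1+r)^n = 1 + 2,000,000 × r / 6,750, so n = ln(1 + 2,000,000·r/6,750) / ln(1+r) = 72.24.
Round up to a whole number of payments: n = 73.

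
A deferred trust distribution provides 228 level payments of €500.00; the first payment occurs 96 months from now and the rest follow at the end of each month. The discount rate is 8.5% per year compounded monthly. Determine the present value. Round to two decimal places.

€28,879.81

Ordinary annuity of 228 payments, first payment at period 96.
Periodic rate r = 0.085/12 per month; n is counted in months.
The ordinary-annuity PV formula values the stream one period before the first payment (period 95); discount that back 95 periods:
PV₀ = 500 × [1 − (1+r)^−228] / r × (1+r)^−95 = €28,879.81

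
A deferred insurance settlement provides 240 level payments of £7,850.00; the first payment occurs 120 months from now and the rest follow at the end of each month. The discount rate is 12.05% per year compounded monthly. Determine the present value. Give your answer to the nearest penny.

Ordinary annuity of 240 payments, first payment at period 120.
Periodic rate r = 0.1205/12 per month; n is counted in months.
The ordinary-annuity PV formula values the stream one period before the first payment (period 119); discount that back 119 periods:
PV₀ = 7,850 × [1 − (1+r)^−240] / r × (1+r)^−119 = £216,420.98

£216,420.98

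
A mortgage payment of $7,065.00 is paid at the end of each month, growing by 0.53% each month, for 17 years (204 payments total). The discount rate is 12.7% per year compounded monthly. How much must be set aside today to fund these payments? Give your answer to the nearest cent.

$878,228.33

Periodic rate r = 0.127/12 per month; n is counted in months.
Growing ordinary annuity: PV = PMT₁ × [1 − ((1+g)/(1+r))^n] / (r − g) = 7,065 × [1 − ((1+0.0053)/(1+r))^204] / (r − 0.0053) = $878,228.33.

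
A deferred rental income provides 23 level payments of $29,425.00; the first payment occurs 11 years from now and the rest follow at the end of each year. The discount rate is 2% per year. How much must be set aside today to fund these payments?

$441,550.92

Ordinary annuity of 23 payments, first payment at period 11.
Periodic rate r = 0.02 per year.
The ordinary-annuity PV formula values the stream one period before the first payment (period 10); discount that back 10 periods:
PV₀ = 29,425 × [1 − (1+r)^−23] / r × (1+r)^−10 = $441,550.92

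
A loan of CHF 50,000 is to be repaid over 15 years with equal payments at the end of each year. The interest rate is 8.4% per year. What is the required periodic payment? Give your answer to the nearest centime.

CHF 5,984.92

Level ordinary annuity; solve PV = PMT × [(1 − (1+r)^−n)/r] for PMT.
Periodic rate r = 0.084 per year.
With n = 15: PMT = 50,000 / ([(1 − (1+r)^−n)/r]) = CHF 5,984.92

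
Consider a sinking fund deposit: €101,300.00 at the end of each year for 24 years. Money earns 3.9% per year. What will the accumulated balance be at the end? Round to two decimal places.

€3,908,622.84

This is an ordinary annuity: 24 deposits of €101,300.00 at the end of each year.
Periodic rate r = 0.039 per year.
FV = PMT × [((1+r)^n − 1)/r] = 101,300 × [(1+r)^24 − 1] / r = €3,908,622.84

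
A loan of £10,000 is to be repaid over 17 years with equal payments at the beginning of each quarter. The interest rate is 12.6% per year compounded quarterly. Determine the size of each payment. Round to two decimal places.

£347.56

Level annuity due; solve PV = PMT × [(1 − (1+r)^−n)/r] × (1+r) for PMT.
Periodic rate r = 0.126/4 per quarter; n is counted in quarters.
With n = 68: PMT = 10,000 / ([(1 − (1+r)^−n)/r] × (1+r)) = £347.56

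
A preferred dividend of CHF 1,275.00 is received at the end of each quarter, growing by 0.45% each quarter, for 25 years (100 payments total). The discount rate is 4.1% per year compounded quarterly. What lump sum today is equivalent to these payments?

CHF 96,439.28

Periodic rate r = 0.041/4 per quarter; n is counted in quarters.
Growing ordinary annuity: PV = PMT₁ × [1 − ((1+g)/(1+r))^n] / (r − g) = 1,275 × [1 − ((1+0.0045)/(1+r))^100] / (r − 0.0045) = CHF 96,439.28.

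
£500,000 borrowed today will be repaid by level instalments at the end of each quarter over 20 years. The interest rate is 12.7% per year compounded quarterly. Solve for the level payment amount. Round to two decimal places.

£17,293.84

Level ordinary annuity; solve PV = PMT × [(1 − (1+r)^−n)/r] for PMT.
Periodic rate r = 0.127/4 per quarter; n is counted in quarters.
With n = 80: PMT = 500,000 / ([(1 − (1+r)^−n)/r]) = £17,293.84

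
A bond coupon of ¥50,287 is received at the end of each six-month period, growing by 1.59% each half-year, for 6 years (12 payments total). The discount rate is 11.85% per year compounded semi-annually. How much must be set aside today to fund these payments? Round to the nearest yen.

Periodic rate r = 0.1185/2 per half-year; n is counted in half-years.
Growing ordinary annuity: PV = PMT₁ × [1 − ((1+g)/(1+r))^n] / (r − g) = 50,287 × [1 − ((1+0.0159)/(1+r))^12] / (r − 0.0159) = ¥457,442.

¥457,442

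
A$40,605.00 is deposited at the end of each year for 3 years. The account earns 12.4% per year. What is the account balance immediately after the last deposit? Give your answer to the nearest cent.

This is an ordinary annuity: 3 deposits of A$40,605.00 at the end of each year.
Periodic rate r = 0.124 per year.
FV = PMT × [((1+r)^n − 1)/r] = 40,605 × [(1+r)^3 − 1] / r = A$137,544.40

A$137,544.40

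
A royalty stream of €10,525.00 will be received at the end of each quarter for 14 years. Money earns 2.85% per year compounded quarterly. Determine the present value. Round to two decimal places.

This is an ordinary annuity: 56 payments of €10,525.00 at the end of each quarter.
Periodic rate r = 0.0285/4 per quarter; n is counted in quarters.
PV = PMT × [(1 − (1+r)^−n)/r] = 10,525 × [1 − (1+r)^−56] / r = €484,606.99

€484,606.99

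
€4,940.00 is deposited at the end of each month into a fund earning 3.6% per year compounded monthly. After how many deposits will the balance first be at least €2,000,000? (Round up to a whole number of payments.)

266 payments

Periodic rate r = 0.036/12 per month; n is counted in months.
Ordinary annuity FV: 2,000,000 = 4,940 × [((1+r)^n − 1)/r].
(1+r)^n = 1 + 2,000,000 × r / 4,940, so n = ln(1 + 2,000,000·r/4,940) / ln(1+r) = 265.42.
Round up to a whole number of payments: n = 266.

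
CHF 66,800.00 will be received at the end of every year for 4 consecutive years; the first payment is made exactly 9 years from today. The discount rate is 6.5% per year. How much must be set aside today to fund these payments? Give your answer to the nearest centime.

Ordinary annuity of 4 payments, first payment at period 9.
Periodic rate r = 0.065 per year.
The ordinary-annuity PV formula values the stream one period before the first payment (period 8); discount that back 8 periods:
PV₀ = 66,800 × [1 − (1+r)^−4] / r × (1+r)^−8 = CHF 138,274.29

CHF 138,274.29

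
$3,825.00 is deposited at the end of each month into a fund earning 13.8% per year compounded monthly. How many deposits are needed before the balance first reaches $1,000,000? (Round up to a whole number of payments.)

Periodic rate r = 0.138/12 per month; n is counted in months.
Ordinary annuity FV: 1,000,000 = 3,825 × [((1+r)^n − 1)/r].
(1+r)^n = 1 + 1,000,000 × r / 3,825, so n = ln(1 + 1,000,000·r/3,825) / ln(1+r) = 121.38.
Round up to a whole number of payments: n = 122.

122 payments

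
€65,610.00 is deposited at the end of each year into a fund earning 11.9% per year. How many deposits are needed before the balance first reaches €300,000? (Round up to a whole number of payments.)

Periodic rate r = 0.119 per year.
Ordinary annuity FV: 300,000 = 65,610 × [((1+r)^n − 1)/r].
(1+r)^n = 1 + 300,000 × r / 65,610, so n = ln(1 + 300,000·r/65,610) / ln(1+r) = 3.86.
Round up to a whole number of payments: n = 4.

4 payments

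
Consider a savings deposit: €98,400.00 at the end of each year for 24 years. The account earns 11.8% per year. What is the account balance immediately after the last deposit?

€11,292,068.54

This is an ordinary annuity: 24 deposits of €98,400.00 at the end of each year.
Periodic rate r = 0.118 per year.
FV = PMT × [((1+r)^n − 1)/r] = 98,400 × [(1+r)^24 − 1] / r = €11,292,068.54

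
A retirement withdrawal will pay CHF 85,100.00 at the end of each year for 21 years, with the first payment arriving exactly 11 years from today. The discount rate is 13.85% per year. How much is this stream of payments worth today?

CHF 156,918.83

Ordinary annuity of 21 payments, first payment at period 11.
Periodic rate r = 0.1385 per year.
The ordinary-annuity PV formula values the stream one period before the first payment (period 10); discount that back 10 periods:
PV₀ = 85,100 × [1 − (1+r)^−21] / r × (1+r)^−10 = CHF 156,918.83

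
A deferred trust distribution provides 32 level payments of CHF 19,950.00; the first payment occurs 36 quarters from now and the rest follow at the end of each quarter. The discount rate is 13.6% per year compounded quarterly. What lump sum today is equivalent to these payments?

CHF 119,614.85

Ordinary annuity of 32 payments, first payment at period 36.
Periodic rate r = 0.136/4 per quarter; n is counted in quarters.
The ordinary-annuity PV formula values the stream one period before the first payment (period 35); discount that back 35 periods:
PV₀ = 19,950 × [1 − (1+r)^−32] / r × (1+r)^−35 = CHF 119,614.85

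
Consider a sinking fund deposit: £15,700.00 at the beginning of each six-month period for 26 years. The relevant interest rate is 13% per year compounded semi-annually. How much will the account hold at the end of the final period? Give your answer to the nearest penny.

£6,542,864.80

This is an annuity due: 52 deposits of £15,700.00 at the beginning of each six-month period.
Periodic rate r = 0.13/2 per half-year; n is counted in half-years.
FV = PMT × [((1+r)^n − 1)/r] × (1+r) = 15,700 × [(1+r)^52 − 1] / r × (1+r) = £6,542,864.80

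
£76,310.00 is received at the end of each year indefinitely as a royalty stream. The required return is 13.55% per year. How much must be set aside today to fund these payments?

£563,173.43

Periodic rate r = 0.1355 per year.
Level perpetuity: PV = PMT / r = 76,310 / (0.1355) = £563,173.43.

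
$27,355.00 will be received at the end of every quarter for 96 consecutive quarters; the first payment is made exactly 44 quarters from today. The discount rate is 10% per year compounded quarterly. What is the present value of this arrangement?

$343,059.55

Ordinary annuity of 96 payments, first payment at period 44.
Periodic rate r = 0.1/4 per quarter; n is counted in quarters.
The ordinary-annuity PV formula values the stream one period before the first payment (period 43); discount that back 43 periods:
PV₀ = 27,355 × [1 − (1+r)^−96] / r × (1+r)^−43 = $343,059.55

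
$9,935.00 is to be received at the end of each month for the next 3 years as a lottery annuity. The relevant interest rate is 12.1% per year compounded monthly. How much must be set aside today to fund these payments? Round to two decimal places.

$298,688.37

This is an ordinary annuity: 36 payments of $9,935.00 at the end of each month.
Periodic rate r = 0.121/12 per month; n is counted in months.
PV = PMT × [(1 − (1+r)^−n)/r] = 9,935 × [1 − (1+r)^−36] / r = $298,688.37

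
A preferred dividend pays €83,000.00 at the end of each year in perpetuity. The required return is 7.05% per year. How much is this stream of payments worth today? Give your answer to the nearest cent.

Periodic rate r = 0.0705 per year.
Level perpetuity: PV = PMT / r = 83,000 / (0.0705) = €1,177,304.96.

€1,177,304.96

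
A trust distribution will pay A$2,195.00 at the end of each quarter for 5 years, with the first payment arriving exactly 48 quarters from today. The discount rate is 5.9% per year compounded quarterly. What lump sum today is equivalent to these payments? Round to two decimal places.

Ordinary annuity of 20 payments, first payment at period 48.
Periodic rate r = 0.059/4 per quarter; n is counted in quarters.
The ordinary-annuity PV formula values the stream one period before the first payment (period 47); discount that back 47 periods:
PV₀ = 2,195 × [1 − (1+r)^−20] / r × (1+r)^−47 = A$18,983.03

A$18,983.03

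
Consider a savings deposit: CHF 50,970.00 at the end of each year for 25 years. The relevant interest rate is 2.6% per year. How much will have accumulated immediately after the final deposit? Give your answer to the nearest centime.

This is an ordinary annuity: 25 deposits of CHF 50,970.00 at the end of each year.
Periodic rate r = 0.026 per year.
FV = PMT × [((1+r)^n − 1)/r] = 50,970 × [(1+r)^25 − 1] / r = CHF 1,763,749.43

CHF 1,763,749.43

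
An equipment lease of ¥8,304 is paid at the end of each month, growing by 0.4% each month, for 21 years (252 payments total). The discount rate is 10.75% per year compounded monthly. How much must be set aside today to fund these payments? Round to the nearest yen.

¥1,190,815

Periodic rate r = 0.1075/12 per month; n is counted in months.
Growing ordinary annuity: PV = PMT₁ × [1 − ((1+g)/(1+r))^n] / (r − g) = 8,304 × [1 − ((1+0.004)/(1+r))^252] / (r − 0.004) = ¥1,190,815.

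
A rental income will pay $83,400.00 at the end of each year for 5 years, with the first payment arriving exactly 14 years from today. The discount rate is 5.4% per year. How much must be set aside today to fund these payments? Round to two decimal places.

Ordinary annuity of 5 payments, first payment at period 14.
Periodic rate r = 0.054 per year.
The ordinary-annuity PV formula values the stream one period before the first payment (period 13); discount that back 13 periods:
PV₀ = 83,400 × [1 − (1+r)^−5] / r × (1+r)^−13 = $180,254.79

$180,254.79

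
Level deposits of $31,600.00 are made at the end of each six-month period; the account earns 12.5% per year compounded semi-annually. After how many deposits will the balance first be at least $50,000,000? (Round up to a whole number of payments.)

Periodic rate r = 0.125/2 per half-year; n is counted in half-years.
Ordinary annuity FV: 50,000,000 = 31,600 × [((1+r)^n − 1)/r].
(1+r)^n = 1 + 50,000,000 × r / 31,600, so n = ln(1 + 50,000,000·r/31,600) / ln(1+r) = 75.94.
Round up to a whole number of payments: n = 76.

76 payments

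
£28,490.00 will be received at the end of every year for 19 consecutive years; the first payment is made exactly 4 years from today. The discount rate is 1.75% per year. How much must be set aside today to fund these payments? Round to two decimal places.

£433,967.81

Ordinary annuity of 19 payments, first payment at period 4.
Periodic rate r = 0.0175 per year.
The ordinary-annuity PV formula values the stream one period before the first payment (period 3); discount that back 3 periods:
PV₀ = 28,490 × [1 − (1+r)^−19] / r × (1+r)^−3 = £433,967.81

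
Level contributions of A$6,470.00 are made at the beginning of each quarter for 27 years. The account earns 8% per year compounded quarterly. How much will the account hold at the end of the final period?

This is an annuity due: 108 deposits of A$6,470.00 at the beginning of each quarter.
Periodic rate r = 0.08/4 per quarter; n is counted in quarters.
FV = PMT × [((1+r)^n − 1)/r] × (1+r) = 6,470 × [(1+r)^108 − 1] / r × (1+r) = A$2,470,900.36

A$2,470,900.36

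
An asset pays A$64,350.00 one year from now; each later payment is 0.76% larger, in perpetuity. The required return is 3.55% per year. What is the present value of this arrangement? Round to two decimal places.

A$2,306,451.61

Periodic rate r = 0.0355 per year.
Growing perpetuity (Gordon): PV = PMT₁ / (r − g) = 64,350 / (r − 0.0076) = A$2,306,451.61.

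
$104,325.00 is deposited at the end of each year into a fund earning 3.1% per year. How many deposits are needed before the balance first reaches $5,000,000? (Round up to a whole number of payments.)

30 payments

Periodic rate r = 0.031 per year.
Ordinary annuity FV: 5,000,000 = 104,325 × [((1+r)^n − 1)/r].
(1+r)^n = 1 + 5,000,000 × r / 104,325, so n = ln(1 + 5,000,000·r/104,325) / ln(1+r) = 29.83.
Round up to a whole number of payments: n = 30.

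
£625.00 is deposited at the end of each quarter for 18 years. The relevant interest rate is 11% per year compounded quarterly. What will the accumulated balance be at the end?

£137,537.89

This is an ordinary annuity: 72 deposits of £625.00 at the end of each quarter.
Periodic rate r = 0.11/4 per quarter; n is counted in quarters.
FV = PMT × [((1+r)^n − 1)/r] = 625 × [(1+r)^72 − 1] / r = £137,537.89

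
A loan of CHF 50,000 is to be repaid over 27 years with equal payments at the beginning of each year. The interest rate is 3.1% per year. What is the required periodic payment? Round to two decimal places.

CHF 2,677.69

Level annuity due; solve PV = PMT × [(1 − (1+r)^−n)/r] × (1+r) for PMT.
Periodic rate r = 0.031 per year.
With n = 27: PMT = 50,000 / ([(1 − (1+r)^−n)/r] × (1+r)) = CHF 2,677.69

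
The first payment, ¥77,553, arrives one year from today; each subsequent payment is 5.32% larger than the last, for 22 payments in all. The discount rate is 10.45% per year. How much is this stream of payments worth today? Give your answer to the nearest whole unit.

¥980,779

Periodic rate r = 0.1045 per year.
Growing ordinary annuity: PV = PMT₁ × [1 − ((1+g)/(1+r))^n] / (r − g) = 77,553 × [1 − ((1+0.0532)/(1+r))^22] / (r − 0.0532) = ¥980,779.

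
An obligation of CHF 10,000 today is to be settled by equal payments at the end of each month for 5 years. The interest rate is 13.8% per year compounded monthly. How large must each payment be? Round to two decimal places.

CHF 231.65

Level ordinary annuity; solve PV = PMT × [(1 − (1+r)^−n)/r] for PMT.
Periodic rate r = 0.138/12 per month; n is counted in months.
With n = 60: PMT = 10,000 / ([(1 − (1+r)^−n)/r]) = CHF 231.65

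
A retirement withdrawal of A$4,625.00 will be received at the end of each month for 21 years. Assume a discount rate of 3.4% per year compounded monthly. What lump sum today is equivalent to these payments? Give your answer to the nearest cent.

A$832,212.42

This is an ordinary annuity: 252 payments of A$4,625.00 at the end of each month.
Periodic rate r = 0.034/12 per month; n is counted in months.
PV = PMT × [(1 − (1+r)^−n)/r] = 4,625 × [1 − (1+r)^−252] / r = A$832,212.42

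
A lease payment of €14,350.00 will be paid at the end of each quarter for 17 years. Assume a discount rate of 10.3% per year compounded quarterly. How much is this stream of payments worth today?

€458,369.11

This is an ordinary annuity: 68 payments of €14,350.00 at the end of each quarter.
Periodic rate r = 0.103/4 per quarter; n is counted in quarters.
PV = PMT × [(1 − (1+r)^−n)/r] = 14,350 × [1 − (1+r)^−68] / r = €458,369.11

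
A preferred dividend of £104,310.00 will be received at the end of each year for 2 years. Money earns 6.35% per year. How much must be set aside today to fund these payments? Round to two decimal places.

£190,307.29

This is an ordinary annuity: 2 payments of £104,310.00 at the end of each year.
Periodic rate r = 0.0635 per year.
PV = PMT × [(1 − (1+r)^−n)/r] = 104,310 × [1 − (1+r)^−2] / r = £190,307.29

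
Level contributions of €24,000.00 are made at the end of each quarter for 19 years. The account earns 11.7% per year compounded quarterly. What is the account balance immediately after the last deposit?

€6,519,079.24

This is an ordinary annuity: 76 deposits of €24,000.00 at the end of each quarter.
Periodic rate r = 0.117/4 per quarter; n is counted in quarters.
FV = PMT × [((1+r)^n − 1)/r] = 24,000 × [(1+r)^76 − 1] / r = €6,519,079.24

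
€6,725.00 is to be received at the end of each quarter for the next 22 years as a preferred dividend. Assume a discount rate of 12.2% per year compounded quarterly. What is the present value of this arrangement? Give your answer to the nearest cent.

This is an ordinary annuity: 88 payments of €6,725.00 at the end of each quarter.
Periodic rate r = 0.122/4 per quarter; n is counted in quarters.
PV = PMT × [(1 − (1+r)^−n)/r] = 6,725 × [1 − (1+r)^−88] / r = €204,818.20

€204,818.20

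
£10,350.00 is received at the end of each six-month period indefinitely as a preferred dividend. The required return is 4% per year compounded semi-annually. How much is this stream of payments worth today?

£517,500.00

Periodic rate r = 0.04/2 per half-year.
Level perpetuity: PV = PMT / r = 10,350 / (0.04/2) = £517,500.00.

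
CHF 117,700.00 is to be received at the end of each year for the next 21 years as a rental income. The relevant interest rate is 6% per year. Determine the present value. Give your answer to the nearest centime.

This is an ordinary annuity: 21 payments of CHF 117,700.00 at the end of each year.
Periodic rate r = 0.06 per year.
PV = PMT × [(1 − (1+r)^−n)/r] = 117,700 × [1 − (1+r)^−21] / r = CHF 1,384,631.82

CHF 1,384,631.82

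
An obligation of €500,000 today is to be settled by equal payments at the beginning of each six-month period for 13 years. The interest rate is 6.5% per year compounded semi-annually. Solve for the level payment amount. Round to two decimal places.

€27,874.00

Level annuity due; solve PV = PMT × [(1 − (1+r)^−n)/r] × (1+r) for PMT.
Periodic rate r = 0.065/2 per half-year; n is counted in half-years.
With n = 26: PMT = 500,000 / ([(1 − (1+r)^−n)/r] × (1+r)) = €27,874.00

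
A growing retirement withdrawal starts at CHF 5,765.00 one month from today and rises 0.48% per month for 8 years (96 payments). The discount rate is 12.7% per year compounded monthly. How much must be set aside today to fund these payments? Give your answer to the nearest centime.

Periodic rate r = 0.127/12 per month; n is counted in months.
Growing ordinary annuity: PV = PMT₁ × [1 − ((1+g)/(1+r))^n] / (r − g) = 5,765 × [1 − ((1+0.0048)/(1+r))^96] / (r − 0.0048) = CHF 422,263.08.

CHF 422,263.08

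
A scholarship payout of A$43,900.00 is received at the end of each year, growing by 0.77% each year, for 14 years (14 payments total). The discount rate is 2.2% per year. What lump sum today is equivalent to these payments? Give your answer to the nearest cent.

Periodic rate r = 0.022 per year.
Growing ordinary annuity: PV = PMT₁ × [1 − ((1+g)/(1+r))^n] / (r − g) = 43,900 × [1 − ((1+0.0077)/(1+r))^14] / (r − 0.0077) = A$549,622.40.

A$549,622.40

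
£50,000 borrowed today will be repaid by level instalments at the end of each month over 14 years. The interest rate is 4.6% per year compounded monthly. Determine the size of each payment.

£404.22

Level ordinary annuity; solve PV = PMT × [(1 − (1+r)^−n)/r] for PMT.
Periodic rate r = 0.046/12 per month; n is counted in months.
With n = 168: PMT = 50,000 / ([(1 − (1+r)^−n)/r]) = £404.22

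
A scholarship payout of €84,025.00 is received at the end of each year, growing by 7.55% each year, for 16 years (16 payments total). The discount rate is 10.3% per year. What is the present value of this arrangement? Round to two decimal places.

€1,015,435.30

Periodic rate r = 0.103 per year.
Growing ordinary annuity: PV = PMT₁ × [1 − ((1+g)/(1+r))^n] / (r − g) = 84,025 × [1 − ((1+0.0755)/(1+r))^16] / (r − 0.0755) = €1,015,435.30.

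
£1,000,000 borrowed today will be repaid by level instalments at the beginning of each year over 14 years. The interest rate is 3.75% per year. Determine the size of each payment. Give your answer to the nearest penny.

£89,747.63

Level annuity due; solve PV = PMT × [(1 − (1+r)^−n)/r] × (1+r) for PMT.
Periodic rate r = 0.0375 per year.
With n = 14: PMT = 1,000,000 / ([(1 − (1+r)^−n)/r] × (1+r)) = £89,747.63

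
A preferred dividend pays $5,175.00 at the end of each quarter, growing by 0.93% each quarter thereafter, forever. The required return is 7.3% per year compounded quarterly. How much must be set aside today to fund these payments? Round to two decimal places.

$578,212.29

Periodic rate r = 0.073/4 per quarter.
Growing perpetuity (Gordon): PV = PMT₁ / (r − g) = 5,175 / (r − 0.0093) = $578,212.29.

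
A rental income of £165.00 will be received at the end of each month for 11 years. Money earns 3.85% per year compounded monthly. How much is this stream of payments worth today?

£17,732.82

This is an ordinary annuity: 132 payments of £165.00 at the end of each month.
Periodic rate r = 0.0385/12 per month; n is counted in months.
PV = PMT × [(1 − (1+r)^−n)/r] = 165 × [1 − (1+r)^−132] / r = £17,732.82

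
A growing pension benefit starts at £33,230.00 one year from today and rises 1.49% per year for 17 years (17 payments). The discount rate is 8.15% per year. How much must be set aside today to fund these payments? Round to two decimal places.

Periodic rate r = 0.0815 per year.
Growing ordinary annuity: PV = PMT₁ × [1 − ((1+g)/(1+r))^n] / (r − g) = 33,230 × [1 − ((1+0.0149)/(1+r))^17] / (r − 0.0149) = £329,592.98.

£329,592.98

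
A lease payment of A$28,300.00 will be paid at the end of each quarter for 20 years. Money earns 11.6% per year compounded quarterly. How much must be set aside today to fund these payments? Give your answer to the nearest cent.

This is an ordinary annuity: 80 payments of A$28,300.00 at the end of each quarter.
Periodic rate r = 0.116/4 per quarter; n is counted in quarters.
PV = PMT × [(1 − (1+r)^−n)/r] = 28,300 × [1 − (1+r)^−80] / r = A$876,742.72

A$876,742.72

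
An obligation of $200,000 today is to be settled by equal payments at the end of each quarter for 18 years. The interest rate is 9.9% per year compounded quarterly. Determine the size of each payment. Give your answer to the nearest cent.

$5,978.21

Level ordinary annuity; solve PV = PMT × [(1 − (1+r)^−n)/r] for PMT.
Periodic rate r = 0.099/4 per quarter; n is counted in quarters.
With n = 72: PMT = 200,000 / ([(1 − (1+r)^−n)/r]) = $5,978.21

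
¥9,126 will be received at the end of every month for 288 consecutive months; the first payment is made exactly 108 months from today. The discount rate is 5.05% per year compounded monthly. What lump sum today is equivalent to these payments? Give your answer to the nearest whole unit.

¥970,815

Ordinary annuity of 288 payments, first payment at period 108.
Periodic rate r = 0.0505/12 per month; n is counted in months.
The ordinary-annuity PV formula values the stream one period before the first payment (period 107); discount that back 107 periods:
PV₀ = 9,126 × [1 − (1+r)^−288] / r × (1+r)^−107 = ¥970,815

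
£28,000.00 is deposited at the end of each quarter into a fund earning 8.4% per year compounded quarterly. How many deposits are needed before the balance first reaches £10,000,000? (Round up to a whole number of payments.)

103 payments

Periodic rate r = 0.084/4 per quarter; n is counted in quarters.
Ordinary annuity FV: 10,000,000 = 28,000 × [((1+r)^n − 1)/r].
(1+r)^n = 1 + 10,000,000 × r / 28,000, so n = ln(1 + 10,000,000·r/28,000) / ln(1+r) = 102.97.
Round up to a whole number of payments: n = 103.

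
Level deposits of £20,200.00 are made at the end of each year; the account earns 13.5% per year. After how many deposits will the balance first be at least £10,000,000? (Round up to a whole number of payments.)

34 payments

Periodic rate r = 0.135 per year.
Ordinary annuity FV: 10,000,000 = 20,200 × [((1+r)^n − 1)/r].
(1+r)^n = 1 + 10,000,000 × r / 20,200, so n = ln(1 + 10,000,000·r/20,200) / ln(1+r) = 33.30.
Round up to a whole number of payments: n = 34.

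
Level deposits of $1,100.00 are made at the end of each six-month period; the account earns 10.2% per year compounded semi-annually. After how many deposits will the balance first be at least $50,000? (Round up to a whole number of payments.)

25 payments

Periodic rate r = 0.102/2 per half-year; n is counted in half-years.
Ordinary annuity FV: 50,000 = 1,100 × [((1+r)^n − 1)/r].
(1+r)^n = 1 + 50,000 × r / 1,100, so n = ln(1 + 50,000·r/1,100) / ln(1+r) = 24.11.
Round up to a whole number of payments: n = 25.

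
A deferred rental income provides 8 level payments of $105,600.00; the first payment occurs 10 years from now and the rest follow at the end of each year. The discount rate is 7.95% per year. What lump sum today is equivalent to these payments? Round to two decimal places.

Ordinary annuity of 8 payments, first payment at period 10.
Periodic rate r = 0.0795 per year.
The ordinary-annuity PV formula values the stream one period before the first payment (period 9); discount that back 9 periods:
PV₀ = 105,600 × [1 − (1+r)^−8] / r × (1+r)^−9 = $305,420.72

$305,420.72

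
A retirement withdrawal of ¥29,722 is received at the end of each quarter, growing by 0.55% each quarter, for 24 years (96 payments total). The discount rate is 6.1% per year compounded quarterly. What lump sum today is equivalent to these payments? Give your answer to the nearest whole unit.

¥1,841,306

Periodic rate r = 0.061/4 per quarter; n is counted in quarters.
Growing ordinary annuity: PV = PMT₁ × [1 − ((1+g)/(1+r))^n] / (r − g) = 29,722 × [1 − ((1+0.0055)/(1+r))^96] / (r − 0.0055) = ¥1,841,306.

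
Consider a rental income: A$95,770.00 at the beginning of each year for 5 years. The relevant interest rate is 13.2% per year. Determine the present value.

This is an annuity due: 5 payments of A$95,770.00 at the beginning of each year.
Periodic rate r = 0.132 per year.
PV = PMT × [(1 − (1+r)^−n)/r] × (1+r) = 95,770 × [1 − (1+r)^−5] / r × (1+r) = A$379,455.40

A$379,455.40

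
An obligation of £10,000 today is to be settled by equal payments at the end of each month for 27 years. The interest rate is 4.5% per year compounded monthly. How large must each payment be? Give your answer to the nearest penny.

£53.37

Level ordinary annuity; solve PV = PMT × [(1 − (1+r)^−n)/r] for PMT.
Periodic rate r = 0.045/12 per month; n is counted in months.
With n = 324: PMT = 10,000 / ([(1 − (1+r)^−n)/r]) = £53.37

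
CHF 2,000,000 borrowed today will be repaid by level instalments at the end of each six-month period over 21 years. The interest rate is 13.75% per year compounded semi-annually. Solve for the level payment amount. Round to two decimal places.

CHF 146,473.50

Level ordinary annuity; solve PV = PMT × [(1 − (1+r)^−n)/r] for PMT.
Periodic rate r = 0.1375/2 per half-year; n is counted in half-years.
With n = 42: PMT = 2,000,000 / ([(1 − (1+r)^−n)/r]) = CHF 146,473.50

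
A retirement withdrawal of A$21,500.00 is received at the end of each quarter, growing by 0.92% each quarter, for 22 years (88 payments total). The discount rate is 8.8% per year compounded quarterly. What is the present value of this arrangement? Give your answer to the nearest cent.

A$1,125,640.07

Periodic rate r = 0.088/4 per quarter; n is counted in quarters.
Growing ordinary annuity: PV = PMT₁ × [1 − ((1+g)/(1+r))^n] / (r − g) = 21,500 × [1 − ((1+0.0092)/(1+r))^88] / (r − 0.0092) = A$1,125,640.07.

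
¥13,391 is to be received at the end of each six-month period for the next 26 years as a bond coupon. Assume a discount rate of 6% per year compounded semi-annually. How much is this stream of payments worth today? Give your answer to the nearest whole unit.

¥350,392

This is an ordinary annuity: 52 payments of ¥13,391 at the end of each six-month period.
Periodic rate r = 0.06/2 per half-year; n is counted in half-years.
PV = PMT × [(1 − (1+r)^−n)/r] = 13,391 × [1 − (1+r)^−52] / r = ¥350,392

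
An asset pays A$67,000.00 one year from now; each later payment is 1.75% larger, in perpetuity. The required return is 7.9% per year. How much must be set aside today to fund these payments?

Periodic rate r = 0.079 per year.
Growing perpetuity (Gordon): PV = PMT₁ / (r − g) = 67,000 / (r − 0.0175) = A$1,089,430.89.

A$1,089,430.89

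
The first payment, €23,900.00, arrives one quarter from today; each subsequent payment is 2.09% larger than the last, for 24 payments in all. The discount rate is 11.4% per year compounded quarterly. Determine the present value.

Periodic rate r = 0.114/4 per quarter; n is counted in quarters.
Growing ordinary annuity: PV = PMT₁ × [1 − ((1+g)/(1+r))^n] / (r − g) = 23,900 × [1 − ((1+0.0209)/(1+r))^24] / (r − 0.0209) = €512,784.05.

€512,784.05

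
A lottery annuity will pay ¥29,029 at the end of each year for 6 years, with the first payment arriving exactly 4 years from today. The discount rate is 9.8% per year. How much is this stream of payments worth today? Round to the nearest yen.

¥96,070

Ordinary annuity of 6 payments, first payment at period 4.
Periodic rate r = 0.098 per year.
The ordinary-annuity PV formula values the stream one period before the first payment (period 3); discount that back 3 periods:
PV₀ = 29,029 × [1 − (1+r)^−6] / r × (1+r)^−3 = ¥96,070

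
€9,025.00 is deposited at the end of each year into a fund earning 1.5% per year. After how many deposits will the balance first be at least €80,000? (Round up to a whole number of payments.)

Periodic rate r = 0.015 per year.
Ordinary annuity FV: 80,000 = 9,025 × [((1+r)^n − 1)/r].
(1+r)^n = 1 + 80,000 × r / 9,025, so n = ln(1 + 80,000·r/9,025) / ln(1+r) = 8.38.
Round up to a whole number of payments: n = 9.

9 payments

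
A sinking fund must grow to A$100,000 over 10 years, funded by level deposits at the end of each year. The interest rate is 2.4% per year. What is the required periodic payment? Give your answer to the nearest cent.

Level ordinary annuity; solve FV = PMT × [((1+r)^n − 1)/r] for PMT.
Periodic rate r = 0.024 per year.
With n = 10: PMT = 100,000 / ([((1+r)^n − 1)/r]) = A$8,966.91

A$8,966.91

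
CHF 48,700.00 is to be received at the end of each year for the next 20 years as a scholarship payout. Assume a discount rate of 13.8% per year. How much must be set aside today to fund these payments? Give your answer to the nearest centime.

This is an ordinary annuity: 20 payments of CHF 48,700.00 at the end of each year.
Periodic rate r = 0.138 per year.
PV = PMT × [(1 − (1+r)^−n)/r] = 48,700 × [1 − (1+r)^−20] / r = CHF 326,303.27

CHF 326,303.27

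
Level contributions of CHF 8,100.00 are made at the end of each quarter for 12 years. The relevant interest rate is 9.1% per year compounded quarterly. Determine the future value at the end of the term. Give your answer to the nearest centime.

CHF 692,143.72

This is an ordinary annuity: 48 deposits of CHF 8,100.00 at the end of each quarter.
Periodic rate r = 0.091/4 per quarter; n is counted in quarters.
FV = PMT × [((1+r)^n − 1)/r] = 8,100 × [(1+r)^48 − 1] / r = CHF 692,143.72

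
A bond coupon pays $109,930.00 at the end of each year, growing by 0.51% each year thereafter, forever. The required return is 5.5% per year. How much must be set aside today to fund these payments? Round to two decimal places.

Periodic rate r = 0.055 per year.
Growing perpetuity (Gordon): PV = PMT₁ / (r − g) = 109,930 / (r − 0.0051) = $2,203,006.01.

$2,203,006.01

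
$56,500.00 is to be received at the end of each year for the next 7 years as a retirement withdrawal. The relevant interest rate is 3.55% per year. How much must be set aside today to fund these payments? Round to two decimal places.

$344,828.02

This is an ordinary annuity: 7 payments of $56,500.00 at the end of each year.
Periodic rate r = 0.0355 per year.
PV = PMT × [(1 − (1+r)^−n)/r] = 56,500 × [1 − (1+r)^−7] / r = $344,828.02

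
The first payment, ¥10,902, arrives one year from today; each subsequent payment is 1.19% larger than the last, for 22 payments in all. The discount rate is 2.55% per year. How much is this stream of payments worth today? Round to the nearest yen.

Periodic rate r = 0.0255 per year.
Growing ordinary annuity: PV = PMT₁ × [1 − ((1+g)/(1+r))^n] / (r − g) = 10,902 × [1 − ((1+0.0119)/(1+r))^22] / (r − 0.0119) = ¥204,019.

¥204,019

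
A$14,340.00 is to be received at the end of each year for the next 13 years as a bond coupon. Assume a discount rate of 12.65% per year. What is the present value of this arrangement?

A$89,263.23

This is an ordinary annuity: 13 payments of A$14,340.00 at the end of each year.
Periodic rate r = 0.1265 per year.
PV = PMT × [(1 − (1+r)^−n)/r] = 14,340 × [1 − (1+r)^−13] / r = A$89,263.23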